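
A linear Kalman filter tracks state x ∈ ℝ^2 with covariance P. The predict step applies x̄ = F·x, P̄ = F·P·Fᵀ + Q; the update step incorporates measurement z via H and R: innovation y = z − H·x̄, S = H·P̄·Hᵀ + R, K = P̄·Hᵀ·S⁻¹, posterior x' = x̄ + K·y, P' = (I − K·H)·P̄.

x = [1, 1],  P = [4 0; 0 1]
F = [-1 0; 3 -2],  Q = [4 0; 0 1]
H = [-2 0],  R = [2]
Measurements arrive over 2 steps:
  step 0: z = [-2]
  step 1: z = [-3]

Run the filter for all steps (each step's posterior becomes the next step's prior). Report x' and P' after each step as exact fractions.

step 0: x' = [15/17, -31/17], P' = [8/17 -12/17; -12/17 409/17]
step 1: x' = [213/169, 835/169], P' = [76/169 -48/169; -48/169 18309/169]

step 0: x̄ = F·x = [-1, 1]
step 0: P̄ = F·P·Fᵀ + Q = [8 -12; -12 41]
step 0: y = z − H·x̄ = [-4]
step 0: S = H·P̄·Hᵀ + R = [34]
step 0: K = P̄·Hᵀ·S⁻¹ = [-8/17; 12/17]
step 0: x' = x̄ + K·y = [15/17, -31/17]
step 0: P' = (I − K·H)·P̄ = [8/17 -12/17; -12/17 409/17]
step 1: x̄ = F·x = [-15/17, 107/17]
step 1: P̄ = F·P·Fᵀ + Q = [76/17 -48/17; -48/17 1869/17]
step 1: y = z − H·x̄ = [-81/17]
step 1: S = H·P̄·Hᵀ + R = [338/17]
step 1: K = P̄·Hᵀ·S⁻¹ = [-76/169; 48/169]
step 1: x' = x̄ + K·y = [213/169, 835/169]
step 1: P' = (I − K·H)·P̄ = [76/169 -48/169; -48/169 18309/169]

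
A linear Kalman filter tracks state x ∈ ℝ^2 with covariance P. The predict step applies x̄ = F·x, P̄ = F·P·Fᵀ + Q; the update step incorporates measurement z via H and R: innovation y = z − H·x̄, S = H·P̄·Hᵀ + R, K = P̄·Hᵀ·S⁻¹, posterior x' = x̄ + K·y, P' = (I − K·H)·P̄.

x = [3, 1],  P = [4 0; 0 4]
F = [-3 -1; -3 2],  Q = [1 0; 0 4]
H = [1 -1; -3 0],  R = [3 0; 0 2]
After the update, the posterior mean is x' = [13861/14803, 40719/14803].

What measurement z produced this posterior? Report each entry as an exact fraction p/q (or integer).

z = [-2, -3]

x̄ = F·x = [-10, -7]
P̄ = F·P·Fᵀ + Q = [41 28; 28 56]
S = H·P̄·Hᵀ + R = [44 -39; -39 371]
K = P̄·Hᵀ·S⁻¹ = [26/14803 -4905/14803; -13664/14803 -4788/14803]
x' − x̄ = [161891/14803, 144340/14803] = K·y
y = (KᵀK)⁻¹·Kᵀ·(x' − x̄) = [1, -33]
z = y + H·x̄ = [1, -33] + [-3, 30] = [-2, -3]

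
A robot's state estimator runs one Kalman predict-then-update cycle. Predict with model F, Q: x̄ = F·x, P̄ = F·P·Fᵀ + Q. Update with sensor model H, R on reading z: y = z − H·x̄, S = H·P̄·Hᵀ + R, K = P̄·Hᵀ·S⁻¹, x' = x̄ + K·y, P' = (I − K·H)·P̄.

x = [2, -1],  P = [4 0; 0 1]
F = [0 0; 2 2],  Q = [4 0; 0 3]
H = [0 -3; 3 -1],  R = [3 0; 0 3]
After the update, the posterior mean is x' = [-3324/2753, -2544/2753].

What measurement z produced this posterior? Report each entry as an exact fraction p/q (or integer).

x̄ = F·x = [0, 2]
P̄ = F·P·Fᵀ + Q = [4 0; 0 23]
S = H·P̄·Hᵀ + R = [210 69; 69 62]
K = P̄·Hᵀ·S⁻¹ = [-276/2753 840/2753; -897/2753 -23/2753]
x' − x̄ = [-3324/2753, -8050/2753] = K·y
y = (KᵀK)⁻¹·Kᵀ·(x' − x̄) = [9, -1]
z = y + H·x̄ = [9, -1] + [-6, -2] = [3, -3]

z = [3, -3]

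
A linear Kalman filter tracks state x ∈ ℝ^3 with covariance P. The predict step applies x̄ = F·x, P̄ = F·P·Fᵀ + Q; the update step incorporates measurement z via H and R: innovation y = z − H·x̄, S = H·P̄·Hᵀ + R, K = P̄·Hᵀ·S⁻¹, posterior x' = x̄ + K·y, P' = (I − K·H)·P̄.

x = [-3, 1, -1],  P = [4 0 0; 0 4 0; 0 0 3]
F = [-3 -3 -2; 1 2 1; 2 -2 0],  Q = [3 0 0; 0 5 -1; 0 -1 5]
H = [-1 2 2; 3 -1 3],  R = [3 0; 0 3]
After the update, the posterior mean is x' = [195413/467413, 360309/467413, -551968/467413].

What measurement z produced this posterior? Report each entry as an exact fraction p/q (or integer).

x̄ = F·x = [8, -2, -8]
P̄ = F·P·Fᵀ + Q = [87 -42 0; -42 28 -9; 0 -9 37]
S = H·P̄·Hᵀ + R = [446 -425; -425 1453]
K = P̄·Hᵀ·S⁻¹ = [-119688/467413 62463/467413; 39315/467413 -46726/467413; 132368/467413 77320/467413]
x' − x̄ = [-3543891/467413, 1295135/467413, 3187336/467413] = K·y
y = (KᵀK)⁻¹·Kᵀ·(x' − x̄) = [27, -5]
z = y + H·x̄ = [27, -5] + [-28, 2] = [-1, -3]

z = [-1, -3]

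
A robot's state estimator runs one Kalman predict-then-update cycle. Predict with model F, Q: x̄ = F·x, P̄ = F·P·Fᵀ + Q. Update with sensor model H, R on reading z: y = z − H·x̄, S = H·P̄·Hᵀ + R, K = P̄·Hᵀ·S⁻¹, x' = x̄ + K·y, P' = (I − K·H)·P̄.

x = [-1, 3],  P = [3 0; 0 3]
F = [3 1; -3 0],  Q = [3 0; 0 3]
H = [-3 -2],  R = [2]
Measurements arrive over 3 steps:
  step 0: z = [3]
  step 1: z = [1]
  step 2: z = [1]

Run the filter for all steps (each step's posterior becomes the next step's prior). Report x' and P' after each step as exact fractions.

step 0: x' = [-81/19, 474/95], P' = [222/19 -324/19; -324/19 2409/95]
step 1: x' = [-22809/3203, 32763/3203], P' = [90084/3203 -135810/3203; -135810/3203 206295/3203]
step 2: x' = [-1087746/177077, 1559613/177077], P' = [7131216/177077 -10782450/177077; -10782450/177077 16389051/177077]

step 0: x̄ = F·x = [0, 3]
step 0: P̄ = F·P·Fᵀ + Q = [33 -27; -27 30]
step 0: y = z − H·x̄ = [9]
step 0: S = H·P̄·Hᵀ + R = [95]
step 0: K = P̄·Hᵀ·S⁻¹ = [-9/19; 21/95]
step 0: x' = x̄ + K·y = [-81/19, 474/95]
step 0: P' = (I − K·H)·P̄ = [222/19 -324/19; -324/19 2409/95]
step 1: x̄ = F·x = [-39/5, 243/19]
step 1: P̄ = F·P·Fᵀ + Q = [156/5 -54; -54 2055/19]
step 1: y = z − H·x̄ = [302/95]
step 1: S = H·P̄·Hᵀ + R = [6406/95]
step 1: K = P̄·Hᵀ·S⁻¹ = [684/3203; -2580/3203]
step 1: x' = x̄ + K·y = [-22809/3203, 32763/3203]
step 1: P' = (I − K·H)·P̄ = [90084/3203 -135810/3203; -135810/3203 206295/3203]
step 2: x̄ = F·x = [-35664/3203, 68427/3203]
step 2: P̄ = F·P·Fᵀ + Q = [211800/3203 -403326/3203; -403326/3203 820365/3203]
step 2: y = z − H·x̄ = [33065/3203]
step 2: S = H·P̄·Hᵀ + R = [354154/3203]
step 2: K = P̄·Hᵀ·S⁻¹ = [85626/177077; -215376/177077]
step 2: x' = x̄ + K·y = [-1087746/177077, 1559613/177077]
step 2: P' = (I − K·H)·P̄ = [7131216/177077 -10782450/177077; -10782450/177077 16389051/177077]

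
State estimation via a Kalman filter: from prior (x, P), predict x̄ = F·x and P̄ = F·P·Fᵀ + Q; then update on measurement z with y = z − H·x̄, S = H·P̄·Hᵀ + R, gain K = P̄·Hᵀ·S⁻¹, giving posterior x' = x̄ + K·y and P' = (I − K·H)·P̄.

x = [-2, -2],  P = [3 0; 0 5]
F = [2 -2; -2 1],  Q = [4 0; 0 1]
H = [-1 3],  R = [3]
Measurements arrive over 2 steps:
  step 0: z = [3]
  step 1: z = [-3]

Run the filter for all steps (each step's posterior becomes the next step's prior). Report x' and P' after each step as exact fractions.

step 0: x̄ = F·x = [0, 2]
step 0: P̄ = F·P·Fᵀ + Q = [36 -22; -22 18]
step 0: y = z − H·x̄ = [-3]
step 0: S = H·P̄·Hᵀ + R = [333]
step 0: K = P̄·Hᵀ·S⁻¹ = [-34/111; 76/333]
step 0: x' = x̄ + K·y = [34/37, 146/111]
step 0: P' = (I − K·H)·P̄ = [176/37 142/111; 142/111 218/333]
step 1: x̄ = F·x = [-88/111, -58/111]
step 1: P̄ = F·P·Fᵀ + Q = [5132/333 -4216/333; -4216/333 5183/333]
step 1: y = z − H·x̄ = [-247/111]
step 1: S = H·P̄·Hᵀ + R = [78074/333]
step 1: K = P̄·Hᵀ·S⁻¹ = [-8890/39037; 19765/78074]
step 1: x' = x̄ + K·y = [-11166/39037, -84777/78074]
step 1: P' = (I − K·H)·P̄ = [126948/39037 33426/39037; 33426/39037 42049/78074]

step 0: x' = [34/37, 146/111], P' = [176/37 142/111; 142/111 218/333]
step 1: x' = [-11166/39037, -84777/78074], P' = [126948/39037 33426/39037; 33426/39037 42049/78074]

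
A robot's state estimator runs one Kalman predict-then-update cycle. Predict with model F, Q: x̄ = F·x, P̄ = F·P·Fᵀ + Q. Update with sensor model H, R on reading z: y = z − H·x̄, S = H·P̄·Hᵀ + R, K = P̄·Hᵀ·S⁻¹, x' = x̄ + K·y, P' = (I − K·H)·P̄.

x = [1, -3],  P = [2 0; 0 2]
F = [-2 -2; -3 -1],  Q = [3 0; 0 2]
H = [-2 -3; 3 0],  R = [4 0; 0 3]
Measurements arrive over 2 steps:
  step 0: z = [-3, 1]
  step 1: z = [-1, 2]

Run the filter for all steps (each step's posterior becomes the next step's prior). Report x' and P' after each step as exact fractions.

step 0: x' = [373/634, 138/317], P' = [767/2536 -227/1268; -227/1268 335/634]
step 1: x' = [158026/267425, -54817/267425], P' = [468557/1604550 -132347/802275; -132347/802275 393574/802275]

step 0: x̄ = F·x = [4, 0]
step 0: P̄ = F·P·Fᵀ + Q = [19 16; 16 22]
step 0: y = z − H·x̄ = [5, -11]
step 0: S = H·P̄·Hᵀ + R = [470 -258; -258 174]
step 0: K = P̄·Hᵀ·S⁻¹ = [-43/2536 767/2536; -389/1268 -227/1268]
step 0: x' = x̄ + K·y = [373/634, 138/317]
step 0: P' = (I − K·H)·P̄ = [767/2536 -227/1268; -227/1268 335/634]
step 1: x̄ = F·x = [-649/317, -1395/634]
step 1: P̄ = F·P·Fᵀ + Q = [3101/634 1825/1268; 1825/1268 10591/2536]
step 1: y = z − H·x̄ = [-7415/634, 2581/317]
step 1: S = H·P̄·Hᵀ + R = [198879/2536 -53637/1268; -53637/1268 29811/634]
step 1: K = P̄·Hᵀ·S⁻¹ = [-941/42225 468557/1604550; -12053/42225 -132347/802275]
step 1: x' = x̄ + K·y = [158026/267425, -54817/267425]
step 1: P' = (I − K·H)·P̄ = [468557/1604550 -132347/802275; -132347/802275 393574/802275]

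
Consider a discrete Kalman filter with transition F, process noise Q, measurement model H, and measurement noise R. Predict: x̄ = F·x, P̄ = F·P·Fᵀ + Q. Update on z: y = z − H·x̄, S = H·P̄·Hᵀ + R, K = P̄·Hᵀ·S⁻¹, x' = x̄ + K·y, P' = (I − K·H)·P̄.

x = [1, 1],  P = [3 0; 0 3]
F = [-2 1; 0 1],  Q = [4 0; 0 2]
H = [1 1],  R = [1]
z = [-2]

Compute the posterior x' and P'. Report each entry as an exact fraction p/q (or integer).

x' = [-75/31, 15/31]
P' = [105/31 -83/31; -83/31 91/31]

x̄ = F·x = [-1, 1]
P̄ = F·P·Fᵀ + Q = [19 3; 3 5]
y = z − H·x̄ = [-2]
S = H·P̄·Hᵀ + R = [31]
K = P̄·Hᵀ·S⁻¹ = [22/31; 8/31]
x' = x̄ + K·y = [-75/31, 15/31]
P' = (I − K·H)·P̄ = [105/31 -83/31; -83/31 91/31]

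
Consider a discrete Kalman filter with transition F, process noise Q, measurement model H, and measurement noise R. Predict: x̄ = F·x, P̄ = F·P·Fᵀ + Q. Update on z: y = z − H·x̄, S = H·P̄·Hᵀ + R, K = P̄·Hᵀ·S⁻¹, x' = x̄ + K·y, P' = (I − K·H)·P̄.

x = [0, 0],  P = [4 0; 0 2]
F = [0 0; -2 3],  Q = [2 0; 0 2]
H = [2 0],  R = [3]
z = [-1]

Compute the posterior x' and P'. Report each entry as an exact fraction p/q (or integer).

x̄ = F·x = [0, 0]
P̄ = F·P·Fᵀ + Q = [2 0; 0 36]
y = z − H·x̄ = [-1]
S = H·P̄·Hᵀ + R = [11]
K = P̄·Hᵀ·S⁻¹ = [4/11; 0]
x' = x̄ + K·y = [-4/11, 0]
P' = (I − K·H)·P̄ = [6/11 0; 0 36]

x' = [-4/11, 0]
P' = [6/11 0; 0 36]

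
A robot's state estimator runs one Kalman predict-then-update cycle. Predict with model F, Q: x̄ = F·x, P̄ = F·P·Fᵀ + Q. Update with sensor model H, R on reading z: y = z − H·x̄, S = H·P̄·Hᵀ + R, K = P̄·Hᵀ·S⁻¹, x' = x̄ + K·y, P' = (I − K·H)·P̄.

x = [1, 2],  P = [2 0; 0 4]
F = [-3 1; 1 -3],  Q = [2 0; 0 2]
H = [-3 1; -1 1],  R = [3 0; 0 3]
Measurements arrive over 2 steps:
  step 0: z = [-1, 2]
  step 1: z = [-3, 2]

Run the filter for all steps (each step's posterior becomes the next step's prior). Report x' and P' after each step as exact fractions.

step 0: x' = [463/1315, 215/263], P' = [1344/1315 498/263; 498/263 1296/263]
step 1: x' = [2161708/1346035, 3412428/1346035], P' = [1400946/1346035 2701956/1346035; 2701956/1346035 7148946/1346035]

step 0: x̄ = F·x = [-1, -5]
step 0: P̄ = F·P·Fᵀ + Q = [24 -18; -18 40]
step 0: y = z − H·x̄ = [1, 6]
step 0: S = H·P̄·Hᵀ + R = [367 184; 184 103]
step 0: K = P̄·Hᵀ·S⁻¹ = [-514/1315 382/1315; -66/263 266/263]
step 0: x' = x̄ + K·y = [463/1315, 215/263]
step 0: P' = (I − K·H)·P̄ = [1344/1315 498/263; 498/263 1296/263]
step 1: x̄ = F·x = [-314/1315, -2762/1315]
step 1: P̄ = F·P·Fᵀ + Q = [6266/1315 1428/1315; 1428/1315 47354/1315]
step 1: y = z − H·x̄ = [-425/263, 5078/1315]
step 1: S = H·P̄·Hᵀ + R = [19825/263 12088/263; 12088/263 54709/1315]
step 1: K = P̄·Hᵀ·S⁻¹ = [-500294/1346035 86734/269207; -318974/1346035 296466/269207]
step 1: x' = x̄ + K·y = [2161708/1346035, 3412428/1346035]
step 1: P' = (I − K·H)·P̄ = [1400946/1346035 2701956/1346035; 2701956/1346035 7148946/1346035]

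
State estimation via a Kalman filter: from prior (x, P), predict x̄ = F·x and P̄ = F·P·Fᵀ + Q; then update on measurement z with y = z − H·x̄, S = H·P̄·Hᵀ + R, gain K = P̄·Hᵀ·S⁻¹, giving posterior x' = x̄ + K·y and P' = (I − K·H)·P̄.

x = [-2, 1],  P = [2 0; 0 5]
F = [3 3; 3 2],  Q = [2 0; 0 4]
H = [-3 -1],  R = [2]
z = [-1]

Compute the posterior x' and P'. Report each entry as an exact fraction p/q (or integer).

x̄ = F·x = [-3, -4]
P̄ = F·P·Fᵀ + Q = [65 48; 48 42]
y = z − H·x̄ = [-14]
S = H·P̄·Hᵀ + R = [917]
K = P̄·Hᵀ·S⁻¹ = [-243/917; -186/917]
x' = x̄ + K·y = [93/131, -152/131]
P' = (I − K·H)·P̄ = [556/917 -1182/917; -1182/917 3918/917]

x' = [93/131, -152/131]
P' = [556/917 -1182/917; -1182/917 3918/917]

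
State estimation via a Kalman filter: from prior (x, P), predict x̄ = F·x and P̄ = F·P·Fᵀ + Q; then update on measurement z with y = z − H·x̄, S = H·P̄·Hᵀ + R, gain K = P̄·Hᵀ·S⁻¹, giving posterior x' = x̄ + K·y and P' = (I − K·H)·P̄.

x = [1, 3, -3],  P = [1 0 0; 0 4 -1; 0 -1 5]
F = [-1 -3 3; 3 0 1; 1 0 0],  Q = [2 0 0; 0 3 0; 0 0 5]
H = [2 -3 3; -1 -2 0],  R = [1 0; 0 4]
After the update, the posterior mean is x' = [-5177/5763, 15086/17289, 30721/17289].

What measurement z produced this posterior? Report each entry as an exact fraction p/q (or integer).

z = [1, -1]

x̄ = F·x = [-19, 0, 1]
P̄ = F·P·Fᵀ + Q = [102 15 -1; 15 17 3; -1 3 6]
S = H·P̄·Hᵀ + R = [370 -132; -132 234]
K = P̄·Hᵀ·S⁻¹ = [530/1921 -2354/5763; -773/5763 -9857/34578; 163/11526 -463/34578]
x' − x̄ = [104320/5763, 15086/17289, 13432/17289] = K·y
y = (KᵀK)⁻¹·Kᵀ·(x' − x̄) = [36, -20]
z = y + H·x̄ = [36, -20] + [-35, 19] = [1, -1]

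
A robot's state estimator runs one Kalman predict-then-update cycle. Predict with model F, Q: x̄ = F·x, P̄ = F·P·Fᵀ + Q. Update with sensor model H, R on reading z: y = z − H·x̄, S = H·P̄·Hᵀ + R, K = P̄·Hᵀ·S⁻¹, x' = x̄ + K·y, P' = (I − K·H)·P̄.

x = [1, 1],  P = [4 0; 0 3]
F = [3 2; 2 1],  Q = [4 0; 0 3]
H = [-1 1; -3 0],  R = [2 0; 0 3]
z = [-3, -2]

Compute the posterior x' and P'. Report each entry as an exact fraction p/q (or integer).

x̄ = F·x = [5, 3]
P̄ = F·P·Fᵀ + Q = [52 30; 30 22]
y = z − H·x̄ = [-1, 13]
S = H·P̄·Hᵀ + R = [16 66; 66 471]
K = P̄·Hᵀ·S⁻¹ = [-11/530 -87/265; 181/265 -76/265]
x' = x̄ + K·y = [399/530, -374/265]
P' = (I − K·H)·P̄ = [87/265 76/265; 76/265 438/265]

x' = [399/530, -374/265]
P' = [87/265 76/265; 76/265 438/265]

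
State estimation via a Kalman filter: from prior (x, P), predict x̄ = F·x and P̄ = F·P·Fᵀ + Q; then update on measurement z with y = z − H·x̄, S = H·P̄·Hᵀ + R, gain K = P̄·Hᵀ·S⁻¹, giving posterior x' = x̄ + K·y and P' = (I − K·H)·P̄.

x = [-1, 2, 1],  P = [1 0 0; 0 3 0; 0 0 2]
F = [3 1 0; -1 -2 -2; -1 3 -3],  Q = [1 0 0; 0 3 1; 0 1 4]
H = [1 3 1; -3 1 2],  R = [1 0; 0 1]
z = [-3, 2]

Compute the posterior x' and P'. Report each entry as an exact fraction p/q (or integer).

x̄ = F·x = [-1, -5, 4]
P̄ = F·P·Fᵀ + Q = [13 -9 6; -9 24 -4; 6 -4 50]
y = z − H·x̄ = [9, -4]
S = H·P̄·Hᵀ + R = [214 171; 171 308]
K = P̄·Hᵀ·S⁻¹ = [3692/36671 -6336/36671; 10819/36671 -887/36671; 214/36671 9168/36671]
x' = x̄ + K·y = [21901/36671, -82436/36671, 111938/36671]
P' = (I − K·H)·P̄ = [278163/36671 -275419/36671 551786/36671; -275419/36671 279924/36671 -553534/36671; 551786/36671 -553534/36671 1109030/36671]

x' = [21901/36671, -82436/36671, 111938/36671]
P' = [278163/36671 -275419/36671 551786/36671; -275419/36671 279924/36671 -553534/36671; 551786/36671 -553534/36671 1109030/36671]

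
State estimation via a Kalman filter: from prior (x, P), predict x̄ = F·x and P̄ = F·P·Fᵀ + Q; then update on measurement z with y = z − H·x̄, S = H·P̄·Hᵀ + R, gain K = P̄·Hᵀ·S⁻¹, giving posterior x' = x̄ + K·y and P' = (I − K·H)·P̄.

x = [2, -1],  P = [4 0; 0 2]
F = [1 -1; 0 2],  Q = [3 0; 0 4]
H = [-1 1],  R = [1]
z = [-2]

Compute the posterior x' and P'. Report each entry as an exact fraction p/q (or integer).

x̄ = F·x = [3, -2]
P̄ = F·P·Fᵀ + Q = [9 -4; -4 12]
y = z − H·x̄ = [3]
S = H·P̄·Hᵀ + R = [30]
K = P̄·Hᵀ·S⁻¹ = [-13/30; 8/15]
x' = x̄ + K·y = [17/10, -2/5]
P' = (I − K·H)·P̄ = [101/30 44/15; 44/15 52/15]

x' = [17/10, -2/5]
P' = [101/30 44/15; 44/15 52/15]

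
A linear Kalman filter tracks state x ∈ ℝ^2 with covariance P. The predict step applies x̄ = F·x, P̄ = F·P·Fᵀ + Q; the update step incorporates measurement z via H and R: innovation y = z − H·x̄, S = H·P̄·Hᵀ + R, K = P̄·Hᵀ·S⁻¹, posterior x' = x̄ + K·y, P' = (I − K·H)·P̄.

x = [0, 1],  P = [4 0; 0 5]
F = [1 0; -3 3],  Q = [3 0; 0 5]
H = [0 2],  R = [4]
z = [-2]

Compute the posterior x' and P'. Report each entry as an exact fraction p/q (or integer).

x' = [16/29, -83/87]
P' = [155/29 -4/29; -4/29 86/87]

x̄ = F·x = [0, 3]
P̄ = F·P·Fᵀ + Q = [7 -12; -12 86]
y = z − H·x̄ = [-8]
S = H·P̄·Hᵀ + R = [348]
K = P̄·Hᵀ·S⁻¹ = [-2/29; 43/87]
x' = x̄ + K·y = [16/29, -83/87]
P' = (I − K·H)·P̄ = [155/29 -4/29; -4/29 86/87]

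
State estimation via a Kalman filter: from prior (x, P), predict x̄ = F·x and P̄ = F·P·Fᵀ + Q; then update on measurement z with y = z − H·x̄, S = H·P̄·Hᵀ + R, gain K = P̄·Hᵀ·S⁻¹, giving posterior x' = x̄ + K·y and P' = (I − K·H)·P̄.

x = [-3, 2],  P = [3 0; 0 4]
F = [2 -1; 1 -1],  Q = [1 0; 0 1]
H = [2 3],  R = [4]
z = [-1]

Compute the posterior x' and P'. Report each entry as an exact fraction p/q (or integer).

x' = [-8/11, 0]
P' = [49/33 -2/3; -2/3 2/3]

x̄ = F·x = [-8, -5]
P̄ = F·P·Fᵀ + Q = [17 10; 10 8]
y = z − H·x̄ = [30]
S = H·P̄·Hᵀ + R = [264]
K = P̄·Hᵀ·S⁻¹ = [8/33; 1/6]
x' = x̄ + K·y = [-8/11, 0]
P' = (I − K·H)·P̄ = [49/33 -2/3; -2/3 2/3]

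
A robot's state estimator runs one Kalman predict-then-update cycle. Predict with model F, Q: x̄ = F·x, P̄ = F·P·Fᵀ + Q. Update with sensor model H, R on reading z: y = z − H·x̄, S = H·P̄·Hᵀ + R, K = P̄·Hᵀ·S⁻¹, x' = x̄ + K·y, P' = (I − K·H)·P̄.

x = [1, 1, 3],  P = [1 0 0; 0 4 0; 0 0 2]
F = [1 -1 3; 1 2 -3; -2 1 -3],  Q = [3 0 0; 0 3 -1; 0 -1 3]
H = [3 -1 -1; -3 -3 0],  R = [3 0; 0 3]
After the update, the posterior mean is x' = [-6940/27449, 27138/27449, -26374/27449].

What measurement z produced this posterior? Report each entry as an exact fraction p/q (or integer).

z = [-1, -2]

x̄ = F·x = [9, -6, -10]
P̄ = F·P·Fᵀ + Q = [26 -25 -24; -25 38 23; -24 23 29]
S = H·P̄·Hᵀ + R = [644 27; 27 129]
K = P̄·Hᵀ·S⁻¹ = [5488/27449 -1787/27449; -5497/27449 -7148/27449; -5359/27449 1760/27449]
x' − x̄ = [-253981/27449, 191832/27449, 248116/27449] = K·y
y = (KᵀK)⁻¹·Kᵀ·(x' − x̄) = [-44, 7]
z = y + H·x̄ = [-44, 7] + [43, -9] = [-1, -2]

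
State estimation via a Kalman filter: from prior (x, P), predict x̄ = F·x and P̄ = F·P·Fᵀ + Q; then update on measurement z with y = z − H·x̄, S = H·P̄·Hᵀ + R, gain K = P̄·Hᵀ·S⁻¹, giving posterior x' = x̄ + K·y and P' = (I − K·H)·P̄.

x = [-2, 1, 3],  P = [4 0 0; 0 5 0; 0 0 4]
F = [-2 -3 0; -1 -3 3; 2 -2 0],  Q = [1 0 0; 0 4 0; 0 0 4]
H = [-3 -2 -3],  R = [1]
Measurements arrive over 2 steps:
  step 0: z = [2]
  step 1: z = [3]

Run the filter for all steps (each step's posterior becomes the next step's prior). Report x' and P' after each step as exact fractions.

step 0: x' = [475/809, 6069/809, -5060/809], P' = [38918/2427 -5971/2427 -34826/2427; -5971/2427 53594/2427 -29624/2427; -34826/2427 -29624/2427 54644/2427]
step 1: x' = [3543153/8426948, -9068229/8426948, -2981849/4213474], P' = [618001005/33707792 1317270475/33707792 -747390009/16853896; 1317270475/33707792 3165719405/33707792 -1712689455/16853896; -747390009/16853896 -1712689455/16853896 944782229/8426948]

step 0: x̄ = F·x = [1, 8, -6]
step 0: P̄ = F·P·Fᵀ + Q = [62 53 14; 53 89 22; 14 22 40]
step 0: y = z − H·x̄ = [3]
step 0: S = H·P̄·Hᵀ + R = [2427]
step 0: K = P̄·Hᵀ·S⁻¹ = [-334/2427; -403/2427; -206/2427]
step 0: x' = x̄ + K·y = [475/809, 6069/809, -5060/809]
step 0: P' = (I − K·H)·P̄ = [38918/2427 -5971/2427 -34826/2427; -5971/2427 53594/2427 -29624/2427; -34826/2427 -29624/2427 54644/2427]
step 1: x̄ = F·x = [-19157/809, -33862/809, -11188/809]
step 1: P̄ = F·P·Fᵀ + Q = [568793/2427 982015/2427 59278/809; 982015/2427 1729130/2427 78800/809; 59278/809 78800/809 142508/809]
step 1: y = z − H·x̄ = [-156332/809]
step 1: S = H·P̄·Hᵀ + R = [33707792/2427]
step 1: K = P̄·Hᵀ·S⁻¹ = [-4203911/33707792; -7113505/33707792; -1144437/16853896]
step 1: x' = x̄ + K·y = [3543153/8426948, -9068229/8426948, -2981849/4213474]
step 1: P' = (I − K·H)·P̄ = [618001005/33707792 1317270475/33707792 -747390009/16853896; 1317270475/33707792 3165719405/33707792 -1712689455/16853896; -747390009/16853896 -1712689455/16853896 944782229/8426948]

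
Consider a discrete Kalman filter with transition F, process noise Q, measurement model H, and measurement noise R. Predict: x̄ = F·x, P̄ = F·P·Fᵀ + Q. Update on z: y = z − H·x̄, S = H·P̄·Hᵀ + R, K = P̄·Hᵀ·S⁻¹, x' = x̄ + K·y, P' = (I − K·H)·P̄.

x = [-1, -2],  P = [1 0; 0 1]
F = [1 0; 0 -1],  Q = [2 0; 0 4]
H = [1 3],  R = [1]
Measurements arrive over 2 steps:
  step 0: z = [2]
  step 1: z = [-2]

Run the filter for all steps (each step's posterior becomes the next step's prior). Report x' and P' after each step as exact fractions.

step 0: x̄ = F·x = [-1, 2]
step 0: P̄ = F·P·Fᵀ + Q = [3 0; 0 5]
step 0: y = z − H·x̄ = [-3]
step 0: S = H·P̄·Hᵀ + R = [49]
step 0: K = P̄·Hᵀ·S⁻¹ = [3/49; 15/49]
step 0: x' = x̄ + K·y = [-58/49, 53/49]
step 0: P' = (I − K·H)·P̄ = [138/49 -45/49; -45/49 20/49]
step 1: x̄ = F·x = [-58/49, -53/49]
step 1: P̄ = F·P·Fᵀ + Q = [236/49 45/49; 45/49 216/49]
step 1: y = z − H·x̄ = [17/7]
step 1: S = H·P̄·Hᵀ + R = [51]
step 1: K = P̄·Hᵀ·S⁻¹ = [53/357; 33/119]
step 1: x' = x̄ + K·y = [-121/147, -20/49]
step 1: P' = (I − K·H)·P̄ = [9227/2499 -984/833; -984/833 405/833]

step 0: x' = [-58/49, 53/49], P' = [138/49 -45/49; -45/49 20/49]
step 1: x' = [-121/147, -20/49], P' = [9227/2499 -984/833; -984/833 405/833]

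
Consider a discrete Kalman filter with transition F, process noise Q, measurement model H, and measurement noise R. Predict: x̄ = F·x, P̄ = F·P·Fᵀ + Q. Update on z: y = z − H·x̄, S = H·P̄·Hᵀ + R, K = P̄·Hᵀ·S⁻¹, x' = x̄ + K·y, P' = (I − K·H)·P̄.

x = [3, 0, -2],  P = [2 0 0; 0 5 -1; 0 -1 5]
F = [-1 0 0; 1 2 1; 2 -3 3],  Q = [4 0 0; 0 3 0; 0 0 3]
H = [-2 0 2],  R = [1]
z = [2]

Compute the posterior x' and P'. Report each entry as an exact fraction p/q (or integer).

x̄ = F·x = [-3, 1, 0]
P̄ = F·P·Fᵀ + Q = [6 -2 -4; -2 26 -14; -4 -14 119]
y = z − H·x̄ = [-4]
S = H·P̄·Hᵀ + R = [533]
K = P̄·Hᵀ·S⁻¹ = [-20/533; -24/533; 6/13]
x' = x̄ + K·y = [-1519/533, 629/533, -24/13]
P' = (I − K·H)·P̄ = [2798/533 -1546/533 68/13; -1546/533 13282/533 -38/13; 68/13 -38/13 71/13]

x' = [-1519/533, 629/533, -24/13]
P' = [2798/533 -1546/533 68/13; -1546/533 13282/533 -38/13; 68/13 -38/13 71/13]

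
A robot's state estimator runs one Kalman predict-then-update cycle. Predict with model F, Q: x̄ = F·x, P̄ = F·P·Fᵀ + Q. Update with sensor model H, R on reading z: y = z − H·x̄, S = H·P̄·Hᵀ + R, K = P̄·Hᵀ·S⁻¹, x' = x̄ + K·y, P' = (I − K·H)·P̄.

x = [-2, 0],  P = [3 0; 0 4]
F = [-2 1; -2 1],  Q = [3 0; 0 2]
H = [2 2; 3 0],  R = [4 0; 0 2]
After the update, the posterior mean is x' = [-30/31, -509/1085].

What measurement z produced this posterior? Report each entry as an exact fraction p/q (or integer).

x̄ = F·x = [4, 4]
P̄ = F·P·Fᵀ + Q = [19 16; 16 18]
S = H·P̄·Hᵀ + R = [280 210; 210 173]
K = P̄·Hᵀ·S⁻¹ = [1/31 9/31; 421/1085 -6/31]
x' − x̄ = [-154/31, -4849/1085] = K·y
y = (KᵀK)⁻¹·Kᵀ·(x' − x̄) = [-19, -15]
z = y + H·x̄ = [-19, -15] + [16, 12] = [-3, -3]

z = [-3, -3]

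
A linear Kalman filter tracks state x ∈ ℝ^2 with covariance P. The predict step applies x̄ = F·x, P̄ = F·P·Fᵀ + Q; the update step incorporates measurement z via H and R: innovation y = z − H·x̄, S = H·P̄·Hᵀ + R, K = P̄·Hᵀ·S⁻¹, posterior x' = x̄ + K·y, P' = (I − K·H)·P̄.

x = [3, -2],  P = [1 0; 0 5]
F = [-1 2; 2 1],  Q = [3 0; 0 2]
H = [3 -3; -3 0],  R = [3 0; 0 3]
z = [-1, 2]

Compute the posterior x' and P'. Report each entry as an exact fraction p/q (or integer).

x̄ = F·x = [-7, 4]
P̄ = F·P·Fᵀ + Q = [24 8; 8 11]
y = z − H·x̄ = [32, -19]
S = H·P̄·Hᵀ + R = [174 -144; -144 219]
K = P̄·Hᵀ·S⁻¹ = [8/965 -312/965; -603/1930 -304/965]
x' = x̄ + K·y = [-571/965, -12/965]
P' = (I − K·H)·P̄ = [312/965 304/965; 304/965 1211/1930]

x' = [-571/965, -12/965]
P' = [312/965 304/965; 304/965 1211/1930]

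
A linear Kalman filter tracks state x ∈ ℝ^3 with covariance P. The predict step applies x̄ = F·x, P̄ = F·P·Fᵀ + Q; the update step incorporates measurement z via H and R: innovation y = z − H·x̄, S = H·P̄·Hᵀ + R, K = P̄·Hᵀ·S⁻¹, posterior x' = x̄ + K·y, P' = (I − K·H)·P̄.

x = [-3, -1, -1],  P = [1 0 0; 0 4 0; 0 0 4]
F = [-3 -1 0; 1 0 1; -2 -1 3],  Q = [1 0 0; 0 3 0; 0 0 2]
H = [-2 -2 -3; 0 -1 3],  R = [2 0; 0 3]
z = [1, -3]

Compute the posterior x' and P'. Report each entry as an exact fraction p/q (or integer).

x' = [78661/9382, -23469/4691, -24363/9382]
P' = [46766/4691 -30249/4691 -10565/4691; -30249/4691 21768/4691 6276/4691; -10565/4691 6276/4691 3149/4691]

x̄ = F·x = [10, -4, 4]
P̄ = F·P·Fᵀ + Q = [14 -3 10; -3 8 10; 10 10 46]
y = z − H·x̄ = [25, -19]
S = H·P̄·Hᵀ + R = [720 -494; -494 365]
K = P̄·Hᵀ·S⁻¹ = [-1339/9382 -482/4691; -933/4691 -980/4691; -869/9382 1057/4691]
x' = x̄ + K·y = [78661/9382, -23469/4691, -24363/9382]
P' = (I − K·H)·P̄ = [46766/4691 -30249/4691 -10565/4691; -30249/4691 21768/4691 6276/4691; -10565/4691 6276/4691 3149/4691]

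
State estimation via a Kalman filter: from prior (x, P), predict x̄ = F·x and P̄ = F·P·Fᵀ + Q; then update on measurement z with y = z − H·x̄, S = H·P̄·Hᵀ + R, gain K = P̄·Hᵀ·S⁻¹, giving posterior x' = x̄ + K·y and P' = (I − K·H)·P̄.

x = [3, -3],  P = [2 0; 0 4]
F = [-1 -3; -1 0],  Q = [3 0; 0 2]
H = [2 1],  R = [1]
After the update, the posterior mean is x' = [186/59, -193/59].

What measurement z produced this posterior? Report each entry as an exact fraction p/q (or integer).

z = [3]

x̄ = F·x = [6, -3]
P̄ = F·P·Fᵀ + Q = [41 2; 2 4]
S = H·P̄·Hᵀ + R = [177]
K = P̄·Hᵀ·S⁻¹ = [28/59; 8/177]
x' − x̄ = [-168/59, -16/59] = K·y
y = (KᵀK)⁻¹·Kᵀ·(x' − x̄) = [-6]
z = y + H·x̄ = [-6] + [9] = [3]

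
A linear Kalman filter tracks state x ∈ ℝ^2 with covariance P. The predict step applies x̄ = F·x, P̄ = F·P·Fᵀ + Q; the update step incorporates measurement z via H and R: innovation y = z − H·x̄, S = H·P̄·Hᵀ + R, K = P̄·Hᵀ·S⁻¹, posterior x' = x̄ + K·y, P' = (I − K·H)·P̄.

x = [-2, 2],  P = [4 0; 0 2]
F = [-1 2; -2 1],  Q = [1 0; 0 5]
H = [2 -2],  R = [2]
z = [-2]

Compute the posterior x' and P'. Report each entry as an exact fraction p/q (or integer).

x̄ = F·x = [6, 6]
P̄ = F·P·Fᵀ + Q = [13 12; 12 23]
y = z − H·x̄ = [-2]
S = H·P̄·Hᵀ + R = [50]
K = P̄·Hᵀ·S⁻¹ = [1/25; -11/25]
x' = x̄ + K·y = [148/25, 172/25]
P' = (I − K·H)·P̄ = [323/25 322/25; 322/25 333/25]

x' = [148/25, 172/25]
P' = [323/25 322/25; 322/25 333/25]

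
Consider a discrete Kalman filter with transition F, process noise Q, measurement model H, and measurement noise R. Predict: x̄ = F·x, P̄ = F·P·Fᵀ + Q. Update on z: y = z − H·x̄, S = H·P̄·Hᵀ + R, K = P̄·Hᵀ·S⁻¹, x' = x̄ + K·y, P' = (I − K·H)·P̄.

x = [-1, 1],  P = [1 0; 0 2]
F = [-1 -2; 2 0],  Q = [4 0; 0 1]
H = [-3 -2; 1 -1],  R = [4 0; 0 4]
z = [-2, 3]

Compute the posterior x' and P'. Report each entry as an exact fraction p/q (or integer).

x' = [3264/2081, -3159/2081]
P' = [1428/2081 -1252/2081; -1252/2081 2520/2081]

x̄ = F·x = [-1, -2]
P̄ = F·P·Fᵀ + Q = [13 -2; -2 5]
y = z − H·x̄ = [-9, 2]
S = H·P̄·Hᵀ + R = [117 -31; -31 26]
K = P̄·Hᵀ·S⁻¹ = [-445/2081 670/2081; -321/2081 -943/2081]
x' = x̄ + K·y = [3264/2081, -3159/2081]
P' = (I − K·H)·P̄ = [1428/2081 -1252/2081; -1252/2081 2520/2081]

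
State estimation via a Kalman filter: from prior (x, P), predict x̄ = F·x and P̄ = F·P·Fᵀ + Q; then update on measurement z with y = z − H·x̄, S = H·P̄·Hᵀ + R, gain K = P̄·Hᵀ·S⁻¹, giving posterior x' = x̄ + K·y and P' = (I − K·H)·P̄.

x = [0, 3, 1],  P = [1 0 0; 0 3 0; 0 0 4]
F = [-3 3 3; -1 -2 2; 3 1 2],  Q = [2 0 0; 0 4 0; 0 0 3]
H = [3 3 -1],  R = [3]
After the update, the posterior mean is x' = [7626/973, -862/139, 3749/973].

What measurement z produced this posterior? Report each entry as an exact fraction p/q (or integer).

z = [1]

x̄ = F·x = [12, -4, 5]
P̄ = F·P·Fᵀ + Q = [74 9 24; 9 33 7; 24 7 31]
S = H·P̄·Hᵀ + R = [973]
K = P̄·Hᵀ·S⁻¹ = [225/973; 17/139; 62/973]
x' − x̄ = [-4050/973, -306/139, -1116/973] = K·y
y = (KᵀK)⁻¹·Kᵀ·(x' − x̄) = [-18]
z = y + H·x̄ = [-18] + [19] = [1]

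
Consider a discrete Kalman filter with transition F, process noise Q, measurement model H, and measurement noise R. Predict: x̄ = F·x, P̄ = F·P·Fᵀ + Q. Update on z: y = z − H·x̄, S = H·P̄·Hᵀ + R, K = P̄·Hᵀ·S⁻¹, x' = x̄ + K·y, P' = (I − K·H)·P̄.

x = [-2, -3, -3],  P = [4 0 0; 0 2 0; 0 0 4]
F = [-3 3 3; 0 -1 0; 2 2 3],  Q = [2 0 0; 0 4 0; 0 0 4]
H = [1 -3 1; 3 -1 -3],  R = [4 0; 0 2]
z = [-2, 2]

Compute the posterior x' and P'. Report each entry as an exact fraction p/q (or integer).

x' = [-104906/75631, -21263/75631, -149921/75631]
P' = [784014/75631 436210/75631 630244/75631; 436210/75631 269602/75631 346380/75631; 630244/75631 346380/75631 523176/75631]

x̄ = F·x = [-12, 3, -19]
P̄ = F·P·Fᵀ + Q = [92 -6 24; -6 6 -4; 24 -4 64]
y = z − H·x̄ = [38, -16]
S = H·P̄·Hᵀ + R = [322 130; 130 992]
K = P̄·Hᵀ·S⁻¹ = [26407/75631 12550/75631; -6554/75631 -56/75631; 28570/75631 -12588/75631]
x' = x̄ + K·y = [-104906/75631, -21263/75631, -149921/75631]
P' = (I − K·H)·P̄ = [784014/75631 436210/75631 630244/75631; 436210/75631 269602/75631 346380/75631; 630244/75631 346380/75631 523176/75631]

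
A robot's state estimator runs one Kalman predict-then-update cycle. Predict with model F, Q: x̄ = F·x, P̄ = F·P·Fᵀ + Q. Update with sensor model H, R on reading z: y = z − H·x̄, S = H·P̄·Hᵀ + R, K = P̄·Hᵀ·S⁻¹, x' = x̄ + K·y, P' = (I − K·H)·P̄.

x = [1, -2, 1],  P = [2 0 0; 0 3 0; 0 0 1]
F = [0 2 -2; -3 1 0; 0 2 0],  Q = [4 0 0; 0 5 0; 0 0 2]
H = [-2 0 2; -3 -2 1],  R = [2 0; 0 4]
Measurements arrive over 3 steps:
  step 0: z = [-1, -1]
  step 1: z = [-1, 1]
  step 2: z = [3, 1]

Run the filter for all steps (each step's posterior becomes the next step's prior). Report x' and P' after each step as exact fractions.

step 0: x̄ = F·x = [-6, -5, -4]
step 0: P̄ = F·P·Fᵀ + Q = [20 6 12; 6 26 6; 12 6 14]
step 0: y = z − H·x̄ = [-5, -25]
step 0: S = H·P̄·Hᵀ + R = [42 52; 52 278]
step 0: K = P̄·Hᵀ·S⁻¹ = [-332/2243 -422/2243; 832/2243 -672/2243; 720/2243 -409/2243]
step 0: x' = x̄ + K·y = [-1248/2243, 1425/2243, -2347/2243]
step 0: P' = (I − K·H)·P̄ = [14228/2243 -13550/2243 13896/2243; -13550/2243 15310/2243 -12718/2243; 13896/2243 -12718/2243 14616/2243]
step 1: x̄ = F·x = [7544/2243, 5169/2243, 2850/2243]
step 1: P̄ = F·P·Fᵀ + Q = [230420/2243 220732/2243 112112/2243; 220732/2243 235877/2243 111920/2243; 112112/2243 111920/2243 65726/2243]
step 1: y = z − H·x̄ = [7145/2243, 32363/2243]
step 1: S = H·P̄·Hᵀ + R = [292174/2243 1052324/2243; 1052324/2243 4620418/2243]
step 1: K = P̄·Hᵀ·S⁻¹ = [-715200/9012491 -1827894/9012491; 2600418/9012491 -2585809/9012491; 10218032/27037473 -5220601/27037473]
step 1: x' = x̄ + K·y = [1660274/9012491, -8256346/9012491, -8421611/27037473]
step 1: P' = (I − K·H)·P̄ = [18662444/9012491 -15364256/9012491 17947244/9012491; -15364256/9012491 21836083/9012491 -12763838/9012491; 17947244/9012491 -12763838/9012491 64059764/27037473]
step 2: x̄ = F·x = [-32694854/27037473, -13237168/9012491, -16512692/9012491]
step 2: P̄ = F·P·Fᵀ + Q = [932754056/27037473 269068842/9012491 138399684/9012491; 269068842/9012491 327046070/9012491 135857702/9012491; 138399684/9012491 135857702/9012491 105369314/9012491]
step 2: y = z − H·x̄ = [114798863/27037473, -33644007/9012491]
step 2: S = H·P̄·Hᵀ + R = [1727930522/27037473 1501893828/9012491; 1501893828/9012491 6102862918/9012491]
step 2: K = P̄·Hᵀ·S⁻¹ = [-8692094660/104806426321 -20744219372/104806426321; 30352286904/104806426321 -30231818342/104806426321; 39133971312/104806426321 -19617799001/104806426321]
step 2: x' = x̄ + K·y = [-86203226374/104806426321, 87794659350/104806426321, 47367252097/104806426321]
step 2: P' = (I − K·H)·P̄ = [215878995400/104806426321 -178736603986/104806426321 207186900740/104806426321; -178736603986/104806426321 254376384122/104806426321 -148384317082/104806426321; 207186900740/104806426321 -148384317082/104806426321 246320872052/104806426321]

step 0: x' = [-1248/2243, 1425/2243, -2347/2243], P' = [14228/2243 -13550/2243 13896/2243; -13550/2243 15310/2243 -12718/2243; 13896/2243 -12718/2243 14616/2243]
step 1: x' = [1660274/9012491, -8256346/9012491, -8421611/27037473], P' = [18662444/9012491 -15364256/9012491 17947244/9012491; -15364256/9012491 21836083/9012491 -12763838/9012491; 17947244/9012491 -12763838/9012491 64059764/27037473]
step 2: x' = [-86203226374/104806426321, 87794659350/104806426321, 47367252097/104806426321], P' = [215878995400/104806426321 -178736603986/104806426321 207186900740/104806426321; -178736603986/104806426321 254376384122/104806426321 -148384317082/104806426321; 207186900740/104806426321 -148384317082/104806426321 246320872052/104806426321]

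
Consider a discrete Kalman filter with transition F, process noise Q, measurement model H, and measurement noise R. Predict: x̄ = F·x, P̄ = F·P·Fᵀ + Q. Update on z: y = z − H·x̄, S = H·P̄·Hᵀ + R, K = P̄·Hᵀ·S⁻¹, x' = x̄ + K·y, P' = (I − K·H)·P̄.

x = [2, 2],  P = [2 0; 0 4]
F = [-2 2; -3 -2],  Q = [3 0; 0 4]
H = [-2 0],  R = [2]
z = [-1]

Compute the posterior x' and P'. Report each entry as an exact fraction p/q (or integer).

x̄ = F·x = [0, -10]
P̄ = F·P·Fᵀ + Q = [27 -4; -4 38]
y = z − H·x̄ = [-1]
S = H·P̄·Hᵀ + R = [110]
K = P̄·Hᵀ·S⁻¹ = [-27/55; 4/55]
x' = x̄ + K·y = [27/55, -554/55]
P' = (I − K·H)·P̄ = [27/55 -4/55; -4/55 2058/55]

x' = [27/55, -554/55]
P' = [27/55 -4/55; -4/55 2058/55]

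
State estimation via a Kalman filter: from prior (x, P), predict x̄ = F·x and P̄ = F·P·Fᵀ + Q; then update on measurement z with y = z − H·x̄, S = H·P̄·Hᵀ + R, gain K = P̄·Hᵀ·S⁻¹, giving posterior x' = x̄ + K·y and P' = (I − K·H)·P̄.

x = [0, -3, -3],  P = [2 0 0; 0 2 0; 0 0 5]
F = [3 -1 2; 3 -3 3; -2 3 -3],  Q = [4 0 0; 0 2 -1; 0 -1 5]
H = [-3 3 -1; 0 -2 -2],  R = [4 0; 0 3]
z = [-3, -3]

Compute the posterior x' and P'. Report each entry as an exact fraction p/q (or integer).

x̄ = F·x = [-3, 0, 0]
P̄ = F·P·Fᵀ + Q = [44 54 -48; 54 83 -76; -48 -76 76]
y = z − H·x̄ = [-12, -3]
S = H·P̄·Hᵀ + R = [419 -6; -6 31]
K = P̄·Hᵀ·S⁻¹ = [2346/12953 -4560/12953; 4969/12953 -4888/12953; -4960/12953 -960/12953]
x' = x̄ + K·y = [-53331/12953, -44964/12953, 62400/12953]
P' = (I − K·H)·P̄ = [332224/12953 253224/12953 -246384/12953; 253224/12953 196720/12953 -189388/12953; -246384/12953 -189388/12953 190828/12953]

x' = [-53331/12953, -44964/12953, 62400/12953]
P' = [332224/12953 253224/12953 -246384/12953; 253224/12953 196720/12953 -189388/12953; -246384/12953 -189388/12953 190828/12953]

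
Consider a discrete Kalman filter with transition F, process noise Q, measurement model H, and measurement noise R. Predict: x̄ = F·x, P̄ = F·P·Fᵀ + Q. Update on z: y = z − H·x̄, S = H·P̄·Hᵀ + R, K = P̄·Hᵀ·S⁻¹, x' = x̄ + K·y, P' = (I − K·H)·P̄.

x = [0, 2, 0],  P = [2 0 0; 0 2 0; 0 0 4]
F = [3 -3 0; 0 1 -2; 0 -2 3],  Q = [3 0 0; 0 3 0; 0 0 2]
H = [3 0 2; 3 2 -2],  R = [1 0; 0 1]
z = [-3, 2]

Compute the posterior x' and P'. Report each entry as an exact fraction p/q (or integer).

x' = [-139659/426679, 195990/426679, -437676/426679]
P' = [127731/426679 -313488/426679 -148092/426679; -313488/426679 944371/426679 446236/426679; -148092/426679 446236/426679 263394/426679]

x̄ = F·x = [-6, 2, -4]
P̄ = F·P·Fᵀ + Q = [39 -6 12; -6 21 -28; 12 -28 46]
y = z − H·x̄ = [23, 8]
S = H·P̄·Hᵀ + R = [680 19; 19 628]
K = P̄·Hᵀ·S⁻¹ = [87009/426679 52401/426679; -47992/426679 55806/426679; 82512/426679 -78592/426679]
x' = x̄ + K·y = [-139659/426679, 195990/426679, -437676/426679]
P' = (I − K·H)·P̄ = [127731/426679 -313488/426679 -148092/426679; -313488/426679 944371/426679 446236/426679; -148092/426679 446236/426679 263394/426679]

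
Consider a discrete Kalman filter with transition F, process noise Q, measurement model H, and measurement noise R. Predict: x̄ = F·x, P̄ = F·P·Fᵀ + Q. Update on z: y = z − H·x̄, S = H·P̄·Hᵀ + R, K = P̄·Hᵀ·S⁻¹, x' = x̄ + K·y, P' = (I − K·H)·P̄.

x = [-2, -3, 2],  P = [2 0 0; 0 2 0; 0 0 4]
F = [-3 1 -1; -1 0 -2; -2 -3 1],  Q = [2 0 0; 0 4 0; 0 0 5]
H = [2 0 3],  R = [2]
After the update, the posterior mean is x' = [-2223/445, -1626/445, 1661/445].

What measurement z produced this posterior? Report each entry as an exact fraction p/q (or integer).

z = [1]

x̄ = F·x = [1, -2, 15]
P̄ = F·P·Fᵀ + Q = [26 14 2; 14 22 -4; 2 -4 35]
S = H·P̄·Hᵀ + R = [445]
K = P̄·Hᵀ·S⁻¹ = [58/445; 16/445; 109/445]
x' − x̄ = [-2668/445, -736/445, -5014/445] = K·y
y = (KᵀK)⁻¹·Kᵀ·(x' − x̄) = [-46]
z = y + H·x̄ = [-46] + [47] = [1]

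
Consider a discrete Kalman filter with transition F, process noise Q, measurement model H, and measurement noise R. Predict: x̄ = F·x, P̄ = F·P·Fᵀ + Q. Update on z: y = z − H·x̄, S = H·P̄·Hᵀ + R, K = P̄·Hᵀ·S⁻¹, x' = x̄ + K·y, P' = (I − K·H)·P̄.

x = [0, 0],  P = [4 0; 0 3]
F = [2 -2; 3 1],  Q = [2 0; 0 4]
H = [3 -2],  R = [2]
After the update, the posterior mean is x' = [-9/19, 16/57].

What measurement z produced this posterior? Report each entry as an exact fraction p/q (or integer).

z = [-2]

x̄ = F·x = [0, 0]
P̄ = F·P·Fᵀ + Q = [30 18; 18 43]
S = H·P̄·Hᵀ + R = [228]
K = P̄·Hᵀ·S⁻¹ = [9/38; -8/57]
x' − x̄ = [-9/19, 16/57] = K·y
y = (KᵀK)⁻¹·Kᵀ·(x' − x̄) = [-2]
z = y + H·x̄ = [-2] + [0] = [-2]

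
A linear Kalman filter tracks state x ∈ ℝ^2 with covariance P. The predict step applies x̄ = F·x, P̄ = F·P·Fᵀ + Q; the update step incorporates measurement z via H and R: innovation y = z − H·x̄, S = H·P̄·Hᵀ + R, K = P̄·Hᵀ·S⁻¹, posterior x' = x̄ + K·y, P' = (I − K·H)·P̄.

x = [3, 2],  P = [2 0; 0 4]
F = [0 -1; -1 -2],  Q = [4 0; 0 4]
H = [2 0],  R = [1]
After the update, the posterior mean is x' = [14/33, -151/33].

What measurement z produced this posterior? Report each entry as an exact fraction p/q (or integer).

x̄ = F·x = [-2, -7]
P̄ = F·P·Fᵀ + Q = [8 8; 8 22]
S = H·P̄·Hᵀ + R = [33]
K = P̄·Hᵀ·S⁻¹ = [16/33; 16/33]
x' − x̄ = [80/33, 80/33] = K·y
y = (KᵀK)⁻¹·Kᵀ·(x' − x̄) = [5]
z = y + H·x̄ = [5] + [-4] = [1]

z = [1]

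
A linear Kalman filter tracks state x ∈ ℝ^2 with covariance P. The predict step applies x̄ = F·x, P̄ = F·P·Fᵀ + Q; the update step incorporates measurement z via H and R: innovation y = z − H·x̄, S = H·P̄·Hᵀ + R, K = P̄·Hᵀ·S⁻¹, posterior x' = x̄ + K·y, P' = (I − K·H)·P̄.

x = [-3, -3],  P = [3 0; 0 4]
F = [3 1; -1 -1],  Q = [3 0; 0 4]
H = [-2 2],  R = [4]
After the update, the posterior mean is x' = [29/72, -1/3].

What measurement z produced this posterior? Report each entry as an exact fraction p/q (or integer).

z = [-2]

x̄ = F·x = [-12, 6]
P̄ = F·P·Fᵀ + Q = [34 -13; -13 11]
S = H·P̄·Hᵀ + R = [288]
K = P̄·Hᵀ·S⁻¹ = [-47/144; 1/6]
x' − x̄ = [893/72, -19/3] = K·y
y = (KᵀK)⁻¹·Kᵀ·(x' − x̄) = [-38]
z = y + H·x̄ = [-38] + [36] = [-2]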